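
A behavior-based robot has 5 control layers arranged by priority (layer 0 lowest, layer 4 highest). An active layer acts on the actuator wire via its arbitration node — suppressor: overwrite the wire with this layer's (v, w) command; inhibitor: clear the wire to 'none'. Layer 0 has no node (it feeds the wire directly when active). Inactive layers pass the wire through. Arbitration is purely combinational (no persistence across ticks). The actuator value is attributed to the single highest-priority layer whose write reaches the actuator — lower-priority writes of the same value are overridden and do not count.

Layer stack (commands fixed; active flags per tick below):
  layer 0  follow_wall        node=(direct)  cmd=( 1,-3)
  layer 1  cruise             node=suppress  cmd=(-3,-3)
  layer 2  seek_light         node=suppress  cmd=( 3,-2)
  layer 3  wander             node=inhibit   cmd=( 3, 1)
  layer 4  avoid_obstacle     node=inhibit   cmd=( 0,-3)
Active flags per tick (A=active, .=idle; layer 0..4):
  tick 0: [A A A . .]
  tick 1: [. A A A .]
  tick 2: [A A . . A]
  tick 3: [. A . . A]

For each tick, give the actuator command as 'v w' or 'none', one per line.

tick 0:
  L0 follow_wall: active, feeds wire = (1, -3)
  L1 cruise: active, suppressor → wire = (-3, -3)
  L2 seek_light: active, suppressor → wire = (3, -2)
  L3 wander: idle → wire stays (3, -2)
  L4 avoid_obstacle: idle → wire stays (3, -2)
  actuator = (3, -2)
tick 1:
  L0 follow_wall: idle → wire = none
  L1 cruise: active, suppressor → wire = (-3, -3)
  L2 seek_light: active, suppressor → wire = (3, -2)
  L3 wander: active, inhibitor → wire = none
  L4 avoid_obstacle: idle → wire stays none
  actuator = none
tick 2:
  L0 follow_wall: active, feeds wire = (1, -3)
  L1 cruise: active, suppressor → wire = (-3, -3)
  L2 seek_light: idle → wire stays (-3, -3)
  L3 wander: idle → wire stays (-3, -3)
  L4 avoid_obstacle: active, inhibitor → wire = none
  actuator = none
tick 3:
  L0 follow_wall: idle → wire = none
  L1 cruise: active, suppressor → wire = (-3, -3)
  L2 seek_light: idle → wire stays (-3, -3)
  L3 wander: idle → wire stays (-3, -3)
  L4 avoid_obstacle: active, inhibitor → wire = none
  actuator = none

3 -2
none
none
none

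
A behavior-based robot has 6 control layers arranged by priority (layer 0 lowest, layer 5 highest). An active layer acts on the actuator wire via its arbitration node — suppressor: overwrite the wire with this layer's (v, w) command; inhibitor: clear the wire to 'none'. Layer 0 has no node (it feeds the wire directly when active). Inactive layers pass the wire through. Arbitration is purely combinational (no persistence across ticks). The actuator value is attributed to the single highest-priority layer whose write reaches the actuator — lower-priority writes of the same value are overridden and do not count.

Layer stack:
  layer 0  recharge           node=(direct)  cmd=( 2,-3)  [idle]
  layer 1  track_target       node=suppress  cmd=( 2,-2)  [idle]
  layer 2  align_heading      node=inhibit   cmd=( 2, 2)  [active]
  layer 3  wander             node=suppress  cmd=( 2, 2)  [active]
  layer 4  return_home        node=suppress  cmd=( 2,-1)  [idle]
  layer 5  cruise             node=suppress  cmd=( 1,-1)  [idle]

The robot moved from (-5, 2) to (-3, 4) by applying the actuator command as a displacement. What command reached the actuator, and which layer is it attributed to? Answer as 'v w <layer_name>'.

displacement = (-3, 4) − (-5, 2) = (2, 2)
L0 recharge: idle → wire = none
L1 track_target: idle → wire stays none
L2 align_heading: active, inhibitor → wire = none
L3 wander: active, suppressor → wire = (2, 2)
L4 return_home: idle → wire stays (2, 2)
L5 cruise: idle → wire stays (2, 2)
actuator = (2, 2) — from layer 3 (wander)

2 2 wander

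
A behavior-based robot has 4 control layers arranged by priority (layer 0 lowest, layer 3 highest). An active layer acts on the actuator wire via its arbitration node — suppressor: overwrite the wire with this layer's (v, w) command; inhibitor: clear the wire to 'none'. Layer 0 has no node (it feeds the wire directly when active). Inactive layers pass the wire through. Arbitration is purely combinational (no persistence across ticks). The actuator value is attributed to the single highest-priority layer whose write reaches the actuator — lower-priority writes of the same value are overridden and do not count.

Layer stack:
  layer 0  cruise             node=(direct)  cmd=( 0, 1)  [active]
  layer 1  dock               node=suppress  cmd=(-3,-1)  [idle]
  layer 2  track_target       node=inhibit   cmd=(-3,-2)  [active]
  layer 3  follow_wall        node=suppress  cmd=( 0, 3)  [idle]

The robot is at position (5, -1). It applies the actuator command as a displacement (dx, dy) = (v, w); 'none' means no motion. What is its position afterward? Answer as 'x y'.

layer 0 (cruise) active — direct: (0, 1)
layer 1 (dock) idle — unchanged: (0, 1)
layer 2 (track_target) active — inhibits: none
layer 3 (follow_wall) idle — unchanged: none
→ actuator none
position: (5, -1) + none = (5, -1)

5 -1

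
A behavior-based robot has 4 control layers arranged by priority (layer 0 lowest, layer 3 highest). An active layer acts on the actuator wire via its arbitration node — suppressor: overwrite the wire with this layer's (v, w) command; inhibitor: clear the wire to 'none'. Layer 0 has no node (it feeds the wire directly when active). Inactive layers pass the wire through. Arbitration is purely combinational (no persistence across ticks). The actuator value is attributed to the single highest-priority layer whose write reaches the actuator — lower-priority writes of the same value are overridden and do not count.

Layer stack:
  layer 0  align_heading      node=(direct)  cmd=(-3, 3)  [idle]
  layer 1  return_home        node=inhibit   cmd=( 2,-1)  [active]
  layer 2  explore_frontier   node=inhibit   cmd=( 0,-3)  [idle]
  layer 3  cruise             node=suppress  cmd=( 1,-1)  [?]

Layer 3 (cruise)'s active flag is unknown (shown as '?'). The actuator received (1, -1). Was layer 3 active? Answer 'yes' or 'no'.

If layer 3 is active=yes:
  actuator would be (1, -1)
If layer 3 is active=no:
  actuator would be none
Observed (1, -1), so layer 3 was active.

yes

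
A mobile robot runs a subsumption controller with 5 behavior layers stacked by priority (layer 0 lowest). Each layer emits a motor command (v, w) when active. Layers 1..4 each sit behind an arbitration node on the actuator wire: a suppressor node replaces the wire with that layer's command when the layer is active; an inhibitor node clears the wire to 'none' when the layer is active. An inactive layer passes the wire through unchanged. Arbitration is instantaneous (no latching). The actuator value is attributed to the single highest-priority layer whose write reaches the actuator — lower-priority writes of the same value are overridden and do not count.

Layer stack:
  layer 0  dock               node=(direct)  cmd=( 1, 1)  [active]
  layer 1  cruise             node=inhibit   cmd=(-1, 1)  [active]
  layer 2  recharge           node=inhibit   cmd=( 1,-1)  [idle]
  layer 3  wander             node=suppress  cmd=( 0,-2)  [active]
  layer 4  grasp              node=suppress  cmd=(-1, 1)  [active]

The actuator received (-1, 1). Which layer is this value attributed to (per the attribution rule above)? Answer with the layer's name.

[0] dock on; wire := (1, 1)
[1] cruise on (inhibit); wire := none
[2] recharge off; pass none
[3] wander on (suppress); wire := (0, -2)
[4] grasp on (suppress); wire := (-1, 1)
output (-1, 1)
last writer: layer 4 = grasp

grasp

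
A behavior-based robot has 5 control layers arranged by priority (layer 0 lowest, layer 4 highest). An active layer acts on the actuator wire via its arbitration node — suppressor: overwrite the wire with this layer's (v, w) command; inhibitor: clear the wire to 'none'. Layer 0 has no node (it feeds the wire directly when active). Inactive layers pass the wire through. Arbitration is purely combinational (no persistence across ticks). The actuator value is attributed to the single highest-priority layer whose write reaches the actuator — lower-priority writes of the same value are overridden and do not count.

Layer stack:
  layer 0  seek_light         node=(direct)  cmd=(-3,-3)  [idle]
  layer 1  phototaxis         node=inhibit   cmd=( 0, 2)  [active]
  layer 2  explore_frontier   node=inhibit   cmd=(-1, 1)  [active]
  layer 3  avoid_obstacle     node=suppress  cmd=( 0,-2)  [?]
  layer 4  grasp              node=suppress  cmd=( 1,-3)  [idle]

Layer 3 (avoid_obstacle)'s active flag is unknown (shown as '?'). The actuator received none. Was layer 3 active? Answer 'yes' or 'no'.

If layer 3 is active=yes:
  actuator would be (0, -2)
If layer 3 is active=no:
  actuator would be none
Observed none, so layer 3 was idle.

no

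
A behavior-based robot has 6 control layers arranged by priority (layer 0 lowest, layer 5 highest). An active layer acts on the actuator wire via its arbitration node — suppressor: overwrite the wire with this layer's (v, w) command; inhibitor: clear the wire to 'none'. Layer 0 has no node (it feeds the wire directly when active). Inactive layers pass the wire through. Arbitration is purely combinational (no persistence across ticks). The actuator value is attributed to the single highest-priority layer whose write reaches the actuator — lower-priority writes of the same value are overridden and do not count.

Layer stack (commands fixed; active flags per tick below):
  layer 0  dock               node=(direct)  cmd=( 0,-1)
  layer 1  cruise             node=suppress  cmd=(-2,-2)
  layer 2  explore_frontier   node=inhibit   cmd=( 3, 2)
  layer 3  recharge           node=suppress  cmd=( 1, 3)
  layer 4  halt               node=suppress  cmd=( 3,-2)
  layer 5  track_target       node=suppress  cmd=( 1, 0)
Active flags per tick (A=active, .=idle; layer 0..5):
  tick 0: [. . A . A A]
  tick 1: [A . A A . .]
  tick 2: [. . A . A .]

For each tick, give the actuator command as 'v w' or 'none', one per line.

1 0
1 3
3 -2

tick 0:
  [0] dock off; wire := none
  [1] cruise off; pass none
  [2] explore_frontier on (inhibit); wire := none
  [3] recharge off; pass none
  [4] halt on (suppress); wire := (3, -2)
  [5] track_target on (suppress); wire := (1, 0)
  output (1, 0)
tick 1:
  [0] dock on; wire := (0, -1)
  [1] cruise off; pass (0, -1)
  [2] explore_frontier on (inhibit); wire := none
  [3] recharge on (suppress); wire := (1, 3)
  [4] halt off; pass (1, 3)
  [5] track_target off; pass (1, 3)
  output (1, 3)
tick 2:
  [0] dock off; wire := none
  [1] cruise off; pass none
  [2] explore_frontier on (inhibit); wire := none
  [3] recharge off; pass none
  [4] halt on (suppress); wire := (3, -2)
  [5] track_target off; pass (3, -2)
  output (3, -2)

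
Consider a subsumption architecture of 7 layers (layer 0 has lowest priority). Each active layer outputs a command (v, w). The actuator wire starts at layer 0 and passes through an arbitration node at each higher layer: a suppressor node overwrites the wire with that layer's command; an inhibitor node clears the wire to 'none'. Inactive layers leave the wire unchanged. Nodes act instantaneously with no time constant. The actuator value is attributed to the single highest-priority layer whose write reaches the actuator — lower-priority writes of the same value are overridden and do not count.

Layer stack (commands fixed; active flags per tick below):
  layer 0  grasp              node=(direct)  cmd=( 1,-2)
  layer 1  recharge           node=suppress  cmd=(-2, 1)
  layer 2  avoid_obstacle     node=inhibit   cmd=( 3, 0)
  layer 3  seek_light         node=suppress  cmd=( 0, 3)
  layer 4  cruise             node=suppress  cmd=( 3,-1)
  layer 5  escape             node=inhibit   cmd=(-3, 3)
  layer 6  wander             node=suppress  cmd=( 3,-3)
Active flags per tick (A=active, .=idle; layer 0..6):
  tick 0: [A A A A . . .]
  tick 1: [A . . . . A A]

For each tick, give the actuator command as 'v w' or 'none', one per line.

tick 0:
  layer 0 (grasp) active — direct: (1, -2)
  layer 1 (recharge) active — suppresses: (-2, 1)
  layer 2 (avoid_obstacle) active — inhibits: none
  layer 3 (seek_light) active — suppresses: (0, 3)
  layer 4 (cruise) idle — unchanged: (0, 3)
  layer 5 (escape) idle — unchanged: (0, 3)
  layer 6 (wander) idle — unchanged: (0, 3)
  → actuator (0, 3)
tick 1:
  layer 0 (grasp) active — direct: (1, -2)
  layer 1 (recharge) idle — unchanged: (1, -2)
  layer 2 (avoid_obstacle) idle — unchanged: (1, -2)
  layer 3 (seek_light) idle — unchanged: (1, -2)
  layer 4 (cruise) idle — unchanged: (1, -2)
  layer 5 (escape) active — inhibits: none
  layer 6 (wander) active — suppresses: (3, -3)
  → actuator (3, -3)

0 3
3 -3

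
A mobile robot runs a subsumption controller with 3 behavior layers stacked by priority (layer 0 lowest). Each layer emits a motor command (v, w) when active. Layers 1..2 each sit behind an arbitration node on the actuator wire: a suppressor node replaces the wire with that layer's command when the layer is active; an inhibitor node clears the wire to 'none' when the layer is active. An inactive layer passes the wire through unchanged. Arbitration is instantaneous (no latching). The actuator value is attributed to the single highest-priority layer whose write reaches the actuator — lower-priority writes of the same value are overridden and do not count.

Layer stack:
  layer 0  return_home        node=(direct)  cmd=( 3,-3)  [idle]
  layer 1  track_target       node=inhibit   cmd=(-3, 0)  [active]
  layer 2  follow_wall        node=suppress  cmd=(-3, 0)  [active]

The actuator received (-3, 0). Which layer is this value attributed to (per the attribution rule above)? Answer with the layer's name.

[0] return_home off; wire := none
[1] track_target on (inhibit); wire := none
[2] follow_wall on (suppress); wire := (-3, 0)
output (-3, 0)
last writer: layer 2 = follow_wall

follow_wall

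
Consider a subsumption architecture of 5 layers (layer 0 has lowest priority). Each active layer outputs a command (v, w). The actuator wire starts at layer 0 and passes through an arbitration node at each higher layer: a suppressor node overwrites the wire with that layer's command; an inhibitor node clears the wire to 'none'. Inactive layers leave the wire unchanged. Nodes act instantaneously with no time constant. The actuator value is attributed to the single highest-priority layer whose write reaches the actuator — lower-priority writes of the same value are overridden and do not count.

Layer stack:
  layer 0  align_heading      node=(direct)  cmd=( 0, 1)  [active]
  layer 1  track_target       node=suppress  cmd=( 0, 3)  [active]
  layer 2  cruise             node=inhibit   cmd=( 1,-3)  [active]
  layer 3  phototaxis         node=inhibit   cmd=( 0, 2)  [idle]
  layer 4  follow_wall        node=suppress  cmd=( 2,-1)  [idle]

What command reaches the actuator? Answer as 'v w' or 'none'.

none

layer 0 (align_heading) active — direct: (0, 1)
layer 1 (track_target) active — suppresses: (0, 3)
layer 2 (cruise) active — inhibits: none
layer 3 (phototaxis) idle — unchanged: none
layer 4 (follow_wall) idle — unchanged: none
→ actuator none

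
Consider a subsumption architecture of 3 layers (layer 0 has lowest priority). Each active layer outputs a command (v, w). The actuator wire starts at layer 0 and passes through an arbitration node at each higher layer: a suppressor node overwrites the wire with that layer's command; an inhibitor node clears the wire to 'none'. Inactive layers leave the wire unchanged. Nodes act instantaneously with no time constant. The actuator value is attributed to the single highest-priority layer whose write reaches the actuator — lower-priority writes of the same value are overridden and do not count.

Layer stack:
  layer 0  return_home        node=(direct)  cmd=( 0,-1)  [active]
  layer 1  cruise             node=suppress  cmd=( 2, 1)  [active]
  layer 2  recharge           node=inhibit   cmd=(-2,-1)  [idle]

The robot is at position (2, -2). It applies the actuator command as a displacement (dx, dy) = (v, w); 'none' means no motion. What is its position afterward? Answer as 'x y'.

4 -1

L0 return_home: active, feeds wire = (0, -1)
L1 cruise: active, suppressor → wire = (2, 1)
L2 recharge: idle → wire stays (2, 1)
actuator = (2, 1)
position: (2, -2) + (2, 1) = (4, -1)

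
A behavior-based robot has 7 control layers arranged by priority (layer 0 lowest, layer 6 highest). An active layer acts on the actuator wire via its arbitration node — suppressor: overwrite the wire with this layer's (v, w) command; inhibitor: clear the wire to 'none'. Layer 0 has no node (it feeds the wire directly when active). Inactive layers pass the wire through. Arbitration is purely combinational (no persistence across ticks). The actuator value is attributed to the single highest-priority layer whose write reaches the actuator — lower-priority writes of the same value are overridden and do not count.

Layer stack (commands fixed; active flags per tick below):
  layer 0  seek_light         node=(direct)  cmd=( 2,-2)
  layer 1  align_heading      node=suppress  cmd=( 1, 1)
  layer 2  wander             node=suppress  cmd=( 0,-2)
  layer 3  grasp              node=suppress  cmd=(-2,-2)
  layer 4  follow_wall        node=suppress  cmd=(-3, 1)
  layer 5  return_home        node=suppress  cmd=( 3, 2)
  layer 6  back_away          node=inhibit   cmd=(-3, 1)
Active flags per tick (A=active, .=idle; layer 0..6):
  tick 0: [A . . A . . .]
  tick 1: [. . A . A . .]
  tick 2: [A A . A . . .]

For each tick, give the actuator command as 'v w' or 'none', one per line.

tick 0:
  layer 0 (seek_light) active — direct: (2, -2)
  layer 1 (align_heading) idle — unchanged: (2, -2)
  layer 2 (wander) idle — unchanged: (2, -2)
  layer 3 (grasp) active — suppresses: (-2, -2)
  layer 4 (follow_wall) idle — unchanged: (-2, -2)
  layer 5 (return_home) idle — unchanged: (-2, -2)
  layer 6 (back_away) idle — unchanged: (-2, -2)
  → actuator (-2, -2)
tick 1:
  layer 0 (seek_light) idle — none
  layer 1 (align_heading) idle — unchanged: none
  layer 2 (wander) active — suppresses: (0, -2)
  layer 3 (grasp) idle — unchanged: (0, -2)
  layer 4 (follow_wall) active — suppresses: (-3, 1)
  layer 5 (return_home) idle — unchanged: (-3, 1)
  layer 6 (back_away) idle — unchanged: (-3, 1)
  → actuator (-3, 1)
tick 2:
  layer 0 (seek_light) active — direct: (2, -2)
  layer 1 (align_heading) active — suppresses: (1, 1)
  layer 2 (wander) idle — unchanged: (1, 1)
  layer 3 (grasp) active — suppresses: (-2, -2)
  layer 4 (follow_wall) idle — unchanged: (-2, -2)
  layer 5 (return_home) idle — unchanged: (-2, -2)
  layer 6 (back_away) idle — unchanged: (-2, -2)
  → actuator (-2, -2)

-2 -2
-3 1
-2 -2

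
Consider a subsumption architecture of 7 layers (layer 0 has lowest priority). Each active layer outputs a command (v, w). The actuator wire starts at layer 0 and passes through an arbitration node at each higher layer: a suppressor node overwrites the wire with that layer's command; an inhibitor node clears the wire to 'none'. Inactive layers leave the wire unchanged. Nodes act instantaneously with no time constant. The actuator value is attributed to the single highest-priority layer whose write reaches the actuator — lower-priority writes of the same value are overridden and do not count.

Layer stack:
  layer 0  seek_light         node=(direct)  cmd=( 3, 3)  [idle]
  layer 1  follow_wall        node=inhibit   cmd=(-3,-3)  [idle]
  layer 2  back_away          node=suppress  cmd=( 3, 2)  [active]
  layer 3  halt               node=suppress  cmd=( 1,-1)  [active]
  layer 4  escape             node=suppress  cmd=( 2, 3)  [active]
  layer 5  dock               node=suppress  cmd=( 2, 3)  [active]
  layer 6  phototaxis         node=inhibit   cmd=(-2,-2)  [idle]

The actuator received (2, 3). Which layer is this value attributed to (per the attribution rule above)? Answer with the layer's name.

dock

L0 seek_light: idle → wire = none
L1 follow_wall: idle → wire stays none
L2 back_away: active, suppressor → wire = (3, 2)
L3 halt: active, suppressor → wire = (1, -1)
L4 escape: active, suppressor → wire = (2, 3)
L5 dock: active, suppressor → wire = (2, 3)
L6 phototaxis: idle → wire stays (2, 3)
actuator = (2, 3)
last writer: layer 5 = dock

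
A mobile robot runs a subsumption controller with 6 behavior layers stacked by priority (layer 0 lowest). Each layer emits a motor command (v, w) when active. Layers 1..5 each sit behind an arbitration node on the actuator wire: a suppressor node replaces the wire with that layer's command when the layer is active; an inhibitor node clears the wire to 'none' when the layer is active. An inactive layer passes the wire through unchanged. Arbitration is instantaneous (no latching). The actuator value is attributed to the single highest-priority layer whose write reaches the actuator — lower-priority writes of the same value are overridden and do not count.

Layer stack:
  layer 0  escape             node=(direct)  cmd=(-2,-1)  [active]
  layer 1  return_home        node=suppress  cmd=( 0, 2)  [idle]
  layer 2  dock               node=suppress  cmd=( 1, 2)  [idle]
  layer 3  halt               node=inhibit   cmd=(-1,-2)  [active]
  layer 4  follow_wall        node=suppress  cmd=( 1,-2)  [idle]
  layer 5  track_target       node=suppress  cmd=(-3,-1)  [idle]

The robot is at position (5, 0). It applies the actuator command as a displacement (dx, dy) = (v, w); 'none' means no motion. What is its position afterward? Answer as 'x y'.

L0 escape: active, feeds wire = (-2, -1)
L1 return_home: idle → wire stays (-2, -1)
L2 dock: idle → wire stays (-2, -1)
L3 halt: active, inhibitor → wire = none
L4 follow_wall: idle → wire stays none
L5 track_target: idle → wire stays none
actuator = none
position: (5, 0) + none = (5, 0)

5 0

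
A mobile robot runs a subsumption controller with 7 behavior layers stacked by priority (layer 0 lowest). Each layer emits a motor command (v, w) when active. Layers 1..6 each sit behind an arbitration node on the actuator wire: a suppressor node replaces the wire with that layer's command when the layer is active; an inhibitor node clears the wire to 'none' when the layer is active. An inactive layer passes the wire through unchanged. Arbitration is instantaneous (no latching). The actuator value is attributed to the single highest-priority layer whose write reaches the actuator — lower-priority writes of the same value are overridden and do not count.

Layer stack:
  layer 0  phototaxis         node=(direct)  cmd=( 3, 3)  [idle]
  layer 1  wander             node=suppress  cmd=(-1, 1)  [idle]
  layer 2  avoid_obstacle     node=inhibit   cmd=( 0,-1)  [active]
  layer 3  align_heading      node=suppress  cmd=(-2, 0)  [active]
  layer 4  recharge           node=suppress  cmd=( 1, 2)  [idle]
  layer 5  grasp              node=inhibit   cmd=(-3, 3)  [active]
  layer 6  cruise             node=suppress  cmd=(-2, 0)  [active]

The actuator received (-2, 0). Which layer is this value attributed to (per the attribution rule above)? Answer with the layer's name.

layer 0 (phototaxis) idle — none
layer 1 (wander) idle — unchanged: none
layer 2 (avoid_obstacle) active — inhibits: none
layer 3 (align_heading) active — suppresses: (-2, 0)
layer 4 (recharge) idle — unchanged: (-2, 0)
layer 5 (grasp) active — inhibits: none
layer 6 (cruise) active — suppresses: (-2, 0)
→ actuator (-2, 0)
last writer: layer 6 = cruise

cruise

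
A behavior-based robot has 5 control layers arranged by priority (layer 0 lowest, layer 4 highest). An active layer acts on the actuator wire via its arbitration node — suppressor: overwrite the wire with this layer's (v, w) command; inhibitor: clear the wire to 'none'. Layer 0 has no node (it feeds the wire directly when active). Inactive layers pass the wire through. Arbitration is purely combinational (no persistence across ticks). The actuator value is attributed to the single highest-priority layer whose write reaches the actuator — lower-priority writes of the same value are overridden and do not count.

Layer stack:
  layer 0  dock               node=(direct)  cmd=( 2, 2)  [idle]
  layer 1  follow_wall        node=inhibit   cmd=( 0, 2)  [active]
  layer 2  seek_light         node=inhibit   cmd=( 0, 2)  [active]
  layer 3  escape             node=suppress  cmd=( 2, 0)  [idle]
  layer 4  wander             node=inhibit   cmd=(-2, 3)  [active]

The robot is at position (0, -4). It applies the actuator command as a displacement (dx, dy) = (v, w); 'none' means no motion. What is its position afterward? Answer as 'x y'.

[0] dock off; wire := none
[1] follow_wall on (inhibit); wire := none
[2] seek_light on (inhibit); wire := none
[3] escape off; pass none
[4] wander on (inhibit); wire := none
output none
position: (0, -4) + none = (0, -4)

0 -4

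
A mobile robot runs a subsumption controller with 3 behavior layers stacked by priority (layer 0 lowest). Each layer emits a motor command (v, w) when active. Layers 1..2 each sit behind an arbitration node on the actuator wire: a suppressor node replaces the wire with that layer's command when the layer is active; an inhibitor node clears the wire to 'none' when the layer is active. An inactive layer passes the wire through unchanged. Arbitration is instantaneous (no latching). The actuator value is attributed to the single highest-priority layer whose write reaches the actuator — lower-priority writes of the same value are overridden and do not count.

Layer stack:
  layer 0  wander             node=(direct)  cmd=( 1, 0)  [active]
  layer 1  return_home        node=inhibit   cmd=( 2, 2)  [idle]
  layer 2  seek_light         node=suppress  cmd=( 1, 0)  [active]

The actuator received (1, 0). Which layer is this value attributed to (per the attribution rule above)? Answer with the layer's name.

layer 0 (wander) active — direct: (1, 0)
layer 1 (return_home) idle — unchanged: (1, 0)
layer 2 (seek_light) active — suppresses: (1, 0)
→ actuator (1, 0)
last writer: layer 2 = seek_light

seek_light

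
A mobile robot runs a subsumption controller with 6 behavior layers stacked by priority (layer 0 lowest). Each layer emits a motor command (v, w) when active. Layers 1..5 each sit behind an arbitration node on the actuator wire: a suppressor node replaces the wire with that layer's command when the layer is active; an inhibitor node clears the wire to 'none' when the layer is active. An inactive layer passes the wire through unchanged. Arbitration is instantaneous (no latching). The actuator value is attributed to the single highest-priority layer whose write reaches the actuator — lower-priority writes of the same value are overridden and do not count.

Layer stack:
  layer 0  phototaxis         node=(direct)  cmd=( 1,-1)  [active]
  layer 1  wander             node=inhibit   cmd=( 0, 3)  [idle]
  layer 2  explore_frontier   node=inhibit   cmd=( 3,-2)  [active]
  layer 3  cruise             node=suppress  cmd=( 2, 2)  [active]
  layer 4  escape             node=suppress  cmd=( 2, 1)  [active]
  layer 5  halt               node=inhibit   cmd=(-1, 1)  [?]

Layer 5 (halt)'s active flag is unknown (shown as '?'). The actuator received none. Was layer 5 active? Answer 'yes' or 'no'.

yes

If layer 5 is active=yes:
  actuator would be none
If layer 5 is active=no:
  actuator would be (2, 1)
Observed none, so layer 5 was active.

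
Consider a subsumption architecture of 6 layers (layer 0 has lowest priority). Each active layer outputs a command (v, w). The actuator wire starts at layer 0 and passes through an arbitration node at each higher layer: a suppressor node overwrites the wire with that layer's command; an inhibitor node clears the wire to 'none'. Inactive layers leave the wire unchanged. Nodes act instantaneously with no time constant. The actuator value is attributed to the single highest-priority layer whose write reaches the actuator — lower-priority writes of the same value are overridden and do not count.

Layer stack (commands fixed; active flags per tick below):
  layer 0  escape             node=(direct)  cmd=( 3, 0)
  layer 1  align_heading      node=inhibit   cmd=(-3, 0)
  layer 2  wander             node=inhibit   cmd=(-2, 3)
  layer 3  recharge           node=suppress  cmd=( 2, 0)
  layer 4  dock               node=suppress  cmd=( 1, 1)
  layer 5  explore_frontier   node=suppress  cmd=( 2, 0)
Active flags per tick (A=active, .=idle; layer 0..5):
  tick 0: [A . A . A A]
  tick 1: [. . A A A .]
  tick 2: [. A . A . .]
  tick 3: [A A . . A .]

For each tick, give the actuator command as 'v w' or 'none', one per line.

2 0
1 1
2 0
1 1

tick 0:
  layer 0 (escape) active — direct: (3, 0)
  layer 1 (align_heading) idle — unchanged: (3, 0)
  layer 2 (wander) active — inhibits: none
  layer 3 (recharge) idle — unchanged: none
  layer 4 (dock) active — suppresses: (1, 1)
  layer 5 (explore_frontier) active — suppresses: (2, 0)
  → actuator (2, 0)
tick 1:
  layer 0 (escape) idle — none
  layer 1 (align_heading) idle — unchanged: none
  layer 2 (wander) active — inhibits: none
  layer 3 (recharge) active — suppresses: (2, 0)
  layer 4 (dock) active — suppresses: (1, 1)
  layer 5 (explore_frontier) idle — unchanged: (1, 1)
  → actuator (1, 1)
tick 2:
  layer 0 (escape) idle — none
  layer 1 (align_heading) active — inhibits: none
  layer 2 (wander) idle — unchanged: none
  layer 3 (recharge) active — suppresses: (2, 0)
  layer 4 (dock) idle — unchanged: (2, 0)
  layer 5 (explore_frontier) idle — unchanged: (2, 0)
  → actuator (2, 0)
tick 3:
  layer 0 (escape) active — direct: (3, 0)
  layer 1 (align_heading) active — inhibits: none
  layer 2 (wander) idle — unchanged: none
  layer 3 (recharge) idle — unchanged: none
  layer 4 (dock) active — suppresses: (1, 1)
  layer 5 (explore_frontier) idle — unchanged: (1, 1)
  → actuator (1, 1)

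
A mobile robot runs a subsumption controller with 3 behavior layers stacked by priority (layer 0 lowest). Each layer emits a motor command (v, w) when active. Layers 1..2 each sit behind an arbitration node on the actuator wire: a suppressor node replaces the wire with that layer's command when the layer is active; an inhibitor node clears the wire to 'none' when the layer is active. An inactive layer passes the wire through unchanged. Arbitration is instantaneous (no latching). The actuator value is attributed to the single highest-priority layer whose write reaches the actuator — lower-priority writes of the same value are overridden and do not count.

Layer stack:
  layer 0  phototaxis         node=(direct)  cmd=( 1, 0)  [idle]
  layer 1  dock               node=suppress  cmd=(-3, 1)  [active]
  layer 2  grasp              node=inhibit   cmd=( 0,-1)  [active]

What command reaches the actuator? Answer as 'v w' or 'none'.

[0] phototaxis off; wire := none
[1] dock on (suppress); wire := (-3, 1)
[2] grasp on (inhibit); wire := none
output none

none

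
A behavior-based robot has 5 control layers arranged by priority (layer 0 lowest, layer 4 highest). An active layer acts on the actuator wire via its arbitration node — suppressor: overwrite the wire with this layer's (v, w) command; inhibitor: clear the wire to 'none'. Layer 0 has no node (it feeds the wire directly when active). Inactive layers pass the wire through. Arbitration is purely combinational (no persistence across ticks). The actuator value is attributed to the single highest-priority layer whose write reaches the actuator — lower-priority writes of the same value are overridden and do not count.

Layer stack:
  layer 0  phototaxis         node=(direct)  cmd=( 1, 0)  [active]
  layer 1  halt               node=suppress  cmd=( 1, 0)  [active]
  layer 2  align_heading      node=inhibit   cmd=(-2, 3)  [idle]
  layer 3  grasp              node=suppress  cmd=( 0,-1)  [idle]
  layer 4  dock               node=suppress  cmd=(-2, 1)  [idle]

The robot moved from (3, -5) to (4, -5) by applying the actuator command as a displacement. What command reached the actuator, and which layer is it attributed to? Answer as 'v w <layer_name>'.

1 0 halt

displacement = (4, -5) − (3, -5) = (1, 0)
layer 0 (phototaxis) active — direct: (1, 0)
layer 1 (halt) active — suppresses: (1, 0)
layer 2 (align_heading) idle — unchanged: (1, 0)
layer 3 (grasp) idle — unchanged: (1, 0)
layer 4 (dock) idle — unchanged: (1, 0)
→ actuator (1, 0) — from layer 1 (halt)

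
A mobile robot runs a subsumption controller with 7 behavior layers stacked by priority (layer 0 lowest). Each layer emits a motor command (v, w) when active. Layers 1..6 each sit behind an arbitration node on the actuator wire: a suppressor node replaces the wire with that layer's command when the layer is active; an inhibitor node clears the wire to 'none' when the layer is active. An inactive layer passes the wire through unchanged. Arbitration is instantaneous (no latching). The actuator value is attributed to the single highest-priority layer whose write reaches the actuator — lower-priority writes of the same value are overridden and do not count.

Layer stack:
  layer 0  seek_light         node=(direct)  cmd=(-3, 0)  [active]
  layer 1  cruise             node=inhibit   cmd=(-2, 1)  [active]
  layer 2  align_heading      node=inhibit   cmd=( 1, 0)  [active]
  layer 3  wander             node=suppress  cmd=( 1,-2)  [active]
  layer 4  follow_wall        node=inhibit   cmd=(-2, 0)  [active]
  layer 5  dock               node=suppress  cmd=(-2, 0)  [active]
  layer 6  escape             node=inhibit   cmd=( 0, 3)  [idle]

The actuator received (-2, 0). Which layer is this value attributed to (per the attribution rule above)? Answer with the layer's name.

layer 0 (seek_light) active — direct: (-3, 0)
layer 1 (cruise) active — inhibits: none
layer 2 (align_heading) active — inhibits: none
layer 3 (wander) active — suppresses: (1, -2)
layer 4 (follow_wall) active — inhibits: none
layer 5 (dock) active — suppresses: (-2, 0)
layer 6 (escape) idle — unchanged: (-2, 0)
→ actuator (-2, 0)
last writer: layer 5 = dock

dock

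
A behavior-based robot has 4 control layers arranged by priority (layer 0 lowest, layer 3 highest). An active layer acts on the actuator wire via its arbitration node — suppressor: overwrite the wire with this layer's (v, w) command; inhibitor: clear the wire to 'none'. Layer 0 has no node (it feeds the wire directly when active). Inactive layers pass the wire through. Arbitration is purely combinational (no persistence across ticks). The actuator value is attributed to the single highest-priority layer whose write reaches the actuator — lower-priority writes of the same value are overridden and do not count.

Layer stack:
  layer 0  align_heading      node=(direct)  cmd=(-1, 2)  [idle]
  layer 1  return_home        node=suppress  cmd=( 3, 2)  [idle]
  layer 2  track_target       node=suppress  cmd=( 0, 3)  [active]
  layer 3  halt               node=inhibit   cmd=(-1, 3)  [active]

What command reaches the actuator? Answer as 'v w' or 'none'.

none

layer 0 (align_heading) idle — none
layer 1 (return_home) idle — unchanged: none
layer 2 (track_target) active — suppresses: (0, 3)
layer 3 (halt) active — inhibits: none
→ actuator none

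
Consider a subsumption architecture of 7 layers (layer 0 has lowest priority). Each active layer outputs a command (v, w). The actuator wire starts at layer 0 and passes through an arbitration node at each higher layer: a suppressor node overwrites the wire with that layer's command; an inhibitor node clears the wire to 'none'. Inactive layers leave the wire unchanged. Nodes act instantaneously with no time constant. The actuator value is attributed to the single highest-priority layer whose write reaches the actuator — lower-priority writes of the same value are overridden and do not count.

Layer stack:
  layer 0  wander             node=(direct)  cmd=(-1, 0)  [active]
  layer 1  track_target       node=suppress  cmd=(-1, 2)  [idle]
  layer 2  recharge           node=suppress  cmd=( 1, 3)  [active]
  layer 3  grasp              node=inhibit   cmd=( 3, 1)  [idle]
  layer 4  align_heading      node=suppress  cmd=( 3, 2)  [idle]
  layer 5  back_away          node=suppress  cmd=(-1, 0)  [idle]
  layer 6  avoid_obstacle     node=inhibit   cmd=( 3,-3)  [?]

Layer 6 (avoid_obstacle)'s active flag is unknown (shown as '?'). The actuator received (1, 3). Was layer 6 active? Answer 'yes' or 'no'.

no

If layer 6 is active=yes:
  actuator would be none
If layer 6 is active=no:
  actuator would be (1, 3)
Observed (1, 3), so layer 6 was idle.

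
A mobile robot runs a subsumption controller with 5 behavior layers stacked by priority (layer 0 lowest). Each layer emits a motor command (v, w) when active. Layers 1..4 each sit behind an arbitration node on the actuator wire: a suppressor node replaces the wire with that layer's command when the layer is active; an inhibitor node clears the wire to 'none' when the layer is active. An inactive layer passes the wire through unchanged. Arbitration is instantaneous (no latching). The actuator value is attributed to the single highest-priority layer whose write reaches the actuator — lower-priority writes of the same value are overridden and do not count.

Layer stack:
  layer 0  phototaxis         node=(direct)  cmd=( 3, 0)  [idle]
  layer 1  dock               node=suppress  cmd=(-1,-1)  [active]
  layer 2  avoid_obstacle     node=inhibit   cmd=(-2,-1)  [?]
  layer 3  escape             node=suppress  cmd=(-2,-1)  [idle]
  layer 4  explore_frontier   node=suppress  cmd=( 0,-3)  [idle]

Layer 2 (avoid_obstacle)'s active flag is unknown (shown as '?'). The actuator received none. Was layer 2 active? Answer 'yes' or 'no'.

If layer 2 is active=yes:
  actuator would be none
If layer 2 is active=no:
  actuator would be (-1, -1)
Observed none, so layer 2 was active.

yes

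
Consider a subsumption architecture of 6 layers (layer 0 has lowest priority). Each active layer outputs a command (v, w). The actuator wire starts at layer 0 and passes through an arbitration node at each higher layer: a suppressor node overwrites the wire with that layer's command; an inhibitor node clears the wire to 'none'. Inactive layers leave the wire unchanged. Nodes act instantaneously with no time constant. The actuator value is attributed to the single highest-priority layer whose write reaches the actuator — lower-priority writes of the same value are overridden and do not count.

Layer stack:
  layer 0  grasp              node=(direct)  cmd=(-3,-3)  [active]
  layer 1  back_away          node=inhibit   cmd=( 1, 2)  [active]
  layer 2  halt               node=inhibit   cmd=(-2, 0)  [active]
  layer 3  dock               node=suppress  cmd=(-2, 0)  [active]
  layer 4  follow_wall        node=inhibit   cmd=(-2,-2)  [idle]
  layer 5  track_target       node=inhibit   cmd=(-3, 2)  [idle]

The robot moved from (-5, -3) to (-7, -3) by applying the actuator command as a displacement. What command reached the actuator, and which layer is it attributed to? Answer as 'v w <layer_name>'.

displacement = (-7, -3) − (-5, -3) = (-2, 0)
[0] grasp on; wire := (-3, -3)
[1] back_away on (inhibit); wire := none
[2] halt on (inhibit); wire := none
[3] dock on (suppress); wire := (-2, 0)
[4] follow_wall off; pass (-2, 0)
[5] track_target off; pass (-2, 0)
output (-2, 0) — from layer 3 (dock)

-2 0 dock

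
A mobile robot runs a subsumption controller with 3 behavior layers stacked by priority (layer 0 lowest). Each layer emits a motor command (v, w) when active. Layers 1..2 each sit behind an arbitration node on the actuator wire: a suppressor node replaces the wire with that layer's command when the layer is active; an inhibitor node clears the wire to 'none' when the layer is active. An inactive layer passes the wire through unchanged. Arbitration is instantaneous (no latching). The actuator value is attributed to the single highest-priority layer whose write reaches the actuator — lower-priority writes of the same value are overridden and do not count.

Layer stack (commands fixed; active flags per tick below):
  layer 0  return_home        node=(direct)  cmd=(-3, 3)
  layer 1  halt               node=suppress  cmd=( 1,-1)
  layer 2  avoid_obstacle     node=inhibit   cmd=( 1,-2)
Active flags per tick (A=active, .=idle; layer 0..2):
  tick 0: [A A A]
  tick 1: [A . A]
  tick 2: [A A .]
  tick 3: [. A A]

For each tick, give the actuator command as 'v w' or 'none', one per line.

none
none
1 -1
none

tick 0:
  layer 0 (return_home) active — direct: (-3, 3)
  layer 1 (halt) active — suppresses: (1, -1)
  layer 2 (avoid_obstacle) active — inhibits: none
  → actuator none
tick 1:
  layer 0 (return_home) active — direct: (-3, 3)
  layer 1 (halt) idle — unchanged: (-3, 3)
  layer 2 (avoid_obstacle) active — inhibits: none
  → actuator none
tick 2:
  layer 0 (return_home) active — direct: (-3, 3)
  layer 1 (halt) active — suppresses: (1, -1)
  layer 2 (avoid_obstacle) idle — unchanged: (1, -1)
  → actuator (1, -1)
tick 3:
  layer 0 (return_home) idle — none
  layer 1 (halt) active — suppresses: (1, -1)
  layer 2 (avoid_obstacle) active — inhibits: none
  → actuator none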